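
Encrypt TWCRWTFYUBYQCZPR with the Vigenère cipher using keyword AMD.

TIFRIWFKXBKTCLSR

Repeat the key across the message: AMDAMDAMDAMDAMDA
T(19)+A(0): 19 → T
W(22)+M(12): 34≡8 → I
C(2)+D(3): 5 → F
R(17)+A(0): 17 → R
W(22)+M(12): 34≡8 → I
T(19)+D(3): 22 → W
F(5)+A(0): 5 → F
Y(24)+M(12): 36≡10 → K
U(20)+D(3): 23 → X
B(1)+A(0): 1 → B
Y(24)+M(12): 36≡10 → K
Q(16)+D(3): 19 → T
C(2)+A(0): 2 → C
Z(25)+M(12): 37≡11 → L
P(15)+D(3): 18 → S
R(17)+A(0): 17 → R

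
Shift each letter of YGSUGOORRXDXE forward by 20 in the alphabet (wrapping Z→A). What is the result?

SAMOAIILLRXRY

Y(24): 24+20=44≡18 → S
G(6): 6+20=26≡0 → A
S(18): 18+20=38≡12 → M
U(20): 20+20=40≡14 → O
G(6): 6+20=26≡0 → A
O(14): 14+20=34≡8 → I
O(14): 14+20=34≡8 → I
R(17): 17+20=37≡11 → L
R(17): 17+20=37≡11 → L
X(23): 23+20=43≡17 → R
D(3): 3+20=23 → X
X(23): 23+20=43≡17 → R
E(4): 4+20=24 → Y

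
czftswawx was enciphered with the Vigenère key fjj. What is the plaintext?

xqwojnvno

Repeat the key across the ciphertext: fjjfjjfjj
c(2)−f(5): -3≡23 → x
z(25)−j(9): 16 → q
f(5)−j(9): -4≡22 → w
t(19)−f(5): 14 → o
s(18)−j(9): 9 → j
w(22)−j(9): 13 → n
a(0)−f(5): -5≡21 → v
w(22)−j(9): 13 → n
x(23)−j(9): 14 → o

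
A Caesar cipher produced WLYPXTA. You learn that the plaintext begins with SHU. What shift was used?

4

From the crib: W(22)−S(18)=4, so the shift is 4.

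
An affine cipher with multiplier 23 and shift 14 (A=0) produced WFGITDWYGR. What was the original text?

The inverse of 23 mod 26 is 17, since 23·17=391≡1. Apply D(y)=17·(y−14) mod 26:
W(22): 17·(22−14)=136≡6 → G
F(5): 17·(5−14)=-153≡3 → D
G(6): 17·(6−14)=-136≡20 → U
I(8): 17·(8−14)=-102≡2 → C
T(19): 17·(19−14)=85≡7 → H
D(3): 17·(3−14)=-187≡21 → V
W(22): 17·(22−14)=136≡6 → G
Y(24): 17·(24−14)=170≡14 → O
G(6): 17·(6−14)=-136≡20 → U
R(17): 17·(17−14)=51≡25 → Z

GDUCHVGOUZ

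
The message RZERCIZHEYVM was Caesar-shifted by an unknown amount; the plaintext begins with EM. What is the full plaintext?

From the crib: R(17)−E(4)=13, so the shift is 13.
Subtract 13 from each ciphertext letter:
R(17): 17−13=4 → E
Z(25): 25−13=12 → M
E(4): 4−13=-9≡17 → R
R(17): 17−13=4 → E
C(2): 2−13=-11≡15 → P
I(8): 8−13=-5≡21 → V
Z(25): 25−13=12 → M
H(7): 7−13=-6≡20 → U
E(4): 4−13=-9≡17 → R
Y(24): 24−13=11 → L
V(21): 21−13=8 → I
M(12): 12−13=-1≡25 → Z

EMREPVMURLIZ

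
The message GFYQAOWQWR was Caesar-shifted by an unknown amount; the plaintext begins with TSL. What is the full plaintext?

TSLDNBJDJE

From the crib: G(6)−T(19)=-13≡13, so the shift is 13.
Subtract 13 from each ciphertext letter:
G(6): 6−13=-7≡19 → T
F(5): 5−13=-8≡18 → S
Y(24): 24−13=11 → L
Q(16): 16−13=3 → D
A(0): 0−13=-13≡13 → N
O(14): 14−13=1 → B
W(22): 22−13=9 → J
Q(16): 16−13=3 → D
W(22): 22−13=9 → J
R(17): 17−13=4 → E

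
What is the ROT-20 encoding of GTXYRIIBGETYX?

G(6): 6+20=26≡0 → A
T(19): 19+20=39≡13 → N
X(23): 23+20=43≡17 → R
Y(24): 24+20=44≡18 → S
R(17): 17+20=37≡11 → L
I(8): 8+20=28≡2 → C
I(8): 8+20=28≡2 → C
B(1): 1+20=21 → V
G(6): 6+20=26≡0 → A
E(4): 4+20=24 → Y
T(19): 19+20=39≡13 → N
Y(24): 24+20=44≡18 → S
X(23): 23+20=43≡17 → R

ANRSLCCVAYNSR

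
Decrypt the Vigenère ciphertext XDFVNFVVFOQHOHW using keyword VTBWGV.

Repeat the key across the ciphertext: VTBWGVVTBWGVVTB
X(23)−V(21): 2 → C
D(3)−T(19): -16≡10 → K
F(5)−B(1): 4 → E
V(21)−W(22): -1≡25 → Z
N(13)−G(6): 7 → H
F(5)−V(21): -16≡10 → K
V(21)−V(21): 0 → A
V(21)−T(19): 2 → C
F(5)−B(1): 4 → E
O(14)−W(22): -8≡18 → S
Q(16)−G(6): 10 → K
H(7)−V(21): -14≡12 → M
O(14)−V(21): -7≡19 → T
H(7)−T(19): -12≡14 → O
W(22)−B(1): 21 → V

CKEZHKACESKMTOV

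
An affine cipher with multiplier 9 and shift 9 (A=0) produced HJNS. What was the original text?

The inverse of 9 mod 26 is 3, since 9·3=27≡1. Apply D(y)=3·(y−9) mod 26:
H(7): 3·(7−9)=-6≡20 → U
J(9): 3·(9−9)=0 → A
N(13): 3·(13−9)=12 → M
S(18): 3·(18−9)=27≡1 → B

UAMB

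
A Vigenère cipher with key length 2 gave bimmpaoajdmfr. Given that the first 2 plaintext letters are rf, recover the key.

kd

Subtract each crib letter from the matching ciphertext letter (mod 26):
b(1)−r(17)=-16≡10 → k
i(8)−f(5)=3 → d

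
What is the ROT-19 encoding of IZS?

I(8): 8+19=27≡1 → B
Z(25): 25+19=44≡18 → S
S(18): 18+19=37≡11 → L

BSL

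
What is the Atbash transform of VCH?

EXS

V(21) → E(4)
C(2) → X(23)
H(7) → S(18)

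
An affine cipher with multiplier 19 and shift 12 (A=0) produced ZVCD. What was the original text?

NVUF

The inverse of 19 mod 26 is 11, since 19·11=209≡1. Apply D(y)=11·(y−12) mod 26:
Z(25): 11·(25−12)=143≡13 → N
V(21): 11·(21−12)=99≡21 → V
C(2): 11·(2−12)=-110≡20 → U
D(3): 11·(3−12)=-99≡5 → F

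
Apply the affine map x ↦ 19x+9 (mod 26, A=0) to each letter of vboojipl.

scppyfik

v(21): 19·21+9=408≡18 → s
b(1): 19·1+9=28≡2 → c
o(14): 19·14+9=275≡15 → p
o(14): 19·14+9=275≡15 → p
j(9): 19·9+9=180≡24 → y
i(8): 19·8+9=161≡5 → f
p(15): 19·15+9=294≡8 → i
l(11): 19·11+9=218≡10 → k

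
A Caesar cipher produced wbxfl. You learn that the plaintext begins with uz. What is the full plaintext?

uzvdj

From the crib: w(22)−u(20)=2, so the shift is 2.
Subtract 2 from each ciphertext letter:
w(22): 22−2=20 → u
b(1): 1−2=-1≡25 → z
x(23): 23−2=21 → v
f(5): 5−2=3 → d
l(11): 11−2=9 → j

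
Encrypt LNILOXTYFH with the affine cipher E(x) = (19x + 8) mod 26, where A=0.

L(11): 19·11+8=217≡9 → J
N(13): 19·13+8=255≡21 → V
I(8): 19·8+8=160≡4 → E
L(11): 19·11+8=217≡9 → J
O(14): 19·14+8=274≡14 → O
X(23): 19·23+8=445≡3 → D
T(19): 19·19+8=369≡5 → F
Y(24): 19·24+8=464≡22 → W
F(5): 19·5+8=103≡25 → Z
H(7): 19·7+8=141≡11 → L

JVEJODFWZL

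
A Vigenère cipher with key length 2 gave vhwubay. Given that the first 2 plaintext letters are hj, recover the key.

Subtract each crib letter from the matching ciphertext letter (mod 26):
v(21)−h(7)=14 → o
h(7)−j(9)=-2≡24 → y

oy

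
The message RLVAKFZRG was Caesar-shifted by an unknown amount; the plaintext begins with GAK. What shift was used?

From the crib: R(17)−G(6)=11, so the shift is 11.

11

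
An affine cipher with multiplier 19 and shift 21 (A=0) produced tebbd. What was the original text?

The inverse of 19 mod 26 is 11, since 19·11=209≡1. Apply D(y)=11·(y−21) mod 26:
t(19): 11·(19−21)=-22≡4 → e
e(4): 11·(4−21)=-187≡21 → v
b(1): 11·(1−21)=-220≡14 → o
b(1): 11·(1−21)=-220≡14 → o
d(3): 11·(3−21)=-198≡10 → k

evook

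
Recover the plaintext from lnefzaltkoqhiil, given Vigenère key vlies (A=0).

Repeat the key across the ciphertext: vliesvliesvlies
l(11)−v(21): -10≡16 → q
n(13)−l(11): 2 → c
e(4)−i(8): -4≡22 → w
f(5)−e(4): 1 → b
z(25)−s(18): 7 → h
a(0)−v(21): -21≡5 → f
l(11)−l(11): 0 → a
t(19)−i(8): 11 → l
k(10)−e(4): 6 → g
o(14)−s(18): -4≡22 → w
q(16)−v(21): -5≡21 → v
h(7)−l(11): -4≡22 → w
i(8)−i(8): 0 → a
i(8)−e(4): 4 → e
l(11)−s(18): -7≡19 → t

qcwbhfalgwvwaet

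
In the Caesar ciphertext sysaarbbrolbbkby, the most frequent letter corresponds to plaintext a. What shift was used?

1

The most frequent ciphertext letter is b (appears 5 times).
b is position 1; a is position 0.
Shift = 1.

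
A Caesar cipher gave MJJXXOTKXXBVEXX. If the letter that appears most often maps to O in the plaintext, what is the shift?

9

The most frequent ciphertext letter is X (appears 6 times).
X is position 23; O is position 14.
Shift = 9.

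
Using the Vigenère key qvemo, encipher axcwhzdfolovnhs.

qsgivpyjazeqrtg

Repeat the key across the message: qvemoqvemoqvemo
a(0)+q(16): 16 → q
x(23)+v(21): 44≡18 → s
c(2)+e(4): 6 → g
w(22)+m(12): 34≡8 → i
h(7)+o(14): 21 → v
z(25)+q(16): 41≡15 → p
d(3)+v(21): 24 → y
f(5)+e(4): 9 → j
o(14)+m(12): 26≡0 → a
l(11)+o(14): 25 → z
o(14)+q(16): 30≡4 → e
v(21)+v(21): 42≡16 → q
n(13)+e(4): 17 → r
h(7)+m(12): 19 → t
s(18)+o(14): 32≡6 → g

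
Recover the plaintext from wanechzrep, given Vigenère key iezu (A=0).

owokudaxwl

Repeat the key across the ciphertext: iezuiezuie
w(22)−i(8): 14 → o
a(0)−e(4): -4≡22 → w
n(13)−z(25): -12≡14 → o
e(4)−u(20): -16≡10 → k
c(2)−i(8): -6≡20 → u
h(7)−e(4): 3 → d
z(25)−z(25): 0 → a
r(17)−u(20): -3≡23 → x
e(4)−i(8): -4≡22 → w
p(15)−e(4): 11 → l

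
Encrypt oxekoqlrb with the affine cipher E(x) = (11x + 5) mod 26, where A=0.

o(14): 11·14+5=159≡3 → d
x(23): 11·23+5=258≡24 → y
e(4): 11·4+5=49≡23 → x
k(10): 11·10+5=115≡11 → l
o(14): 11·14+5=159≡3 → d
q(16): 11·16+5=181≡25 → z
l(11): 11·11+5=126≡22 → w
r(17): 11·17+5=192≡10 → k
b(1): 11·1+5=16 → q

dyxldzwkq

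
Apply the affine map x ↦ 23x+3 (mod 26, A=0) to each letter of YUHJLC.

Y(24): 23·24+3=555≡9 → J
U(20): 23·20+3=463≡21 → V
H(7): 23·7+3=164≡8 → I
J(9): 23·9+3=210≡2 → C
L(11): 23·11+3=256≡22 → W
C(2): 23·2+3=49≡23 → X

JVICWX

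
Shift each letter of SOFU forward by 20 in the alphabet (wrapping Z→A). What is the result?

S(18): 18+20=38≡12 → M
O(14): 14+20=34≡8 → I
F(5): 5+20=25 → Z
U(20): 20+20=40≡14 → O

MIZO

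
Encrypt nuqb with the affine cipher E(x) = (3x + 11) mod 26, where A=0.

ytho

n(13): 3·13+11=50≡24 → y
u(20): 3·20+11=71≡19 → t
q(16): 3·16+11=59≡7 → h
b(1): 3·1+11=14 → o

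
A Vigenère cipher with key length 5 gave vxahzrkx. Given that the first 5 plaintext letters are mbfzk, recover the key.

jwvip

Subtract each crib letter from the matching ciphertext letter (mod 26):
v(21)−m(12)=9 → j
x(23)−b(1)=22 → w
a(0)−f(5)=-5≡21 → v
h(7)−z(25)=-18≡8 → i
z(25)−k(10)=15 → p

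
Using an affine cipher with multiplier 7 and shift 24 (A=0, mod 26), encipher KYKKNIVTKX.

K(10): 7·10+24=94≡16 → Q
Y(24): 7·24+24=192≡10 → K
K(10): 7·10+24=94≡16 → Q
K(10): 7·10+24=94≡16 → Q
N(13): 7·13+24=115≡11 → L
I(8): 7·8+24=80≡2 → C
V(21): 7·21+24=171≡15 → P
T(19): 7·19+24=157≡1 → B
K(10): 7·10+24=94≡16 → Q
X(23): 7·23+24=185≡3 → D

QKQQLCPBQD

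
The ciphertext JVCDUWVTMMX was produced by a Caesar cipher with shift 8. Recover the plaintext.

BNUVMONLEEP

J(9): 9−8=1 → B
V(21): 21−8=13 → N
C(2): 2−8=-6≡20 → U
D(3): 3−8=-5≡21 → V
U(20): 20−8=12 → M
W(22): 22−8=14 → O
V(21): 21−8=13 → N
T(19): 19−8=11 → L
M(12): 12−8=4 → E
M(12): 12−8=4 → E
X(23): 23−8=15 → P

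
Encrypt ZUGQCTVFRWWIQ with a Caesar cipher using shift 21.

Z(25): 25+21=46≡20 → U
U(20): 20+21=41≡15 → P
G(6): 6+21=27≡1 → B
Q(16): 16+21=37≡11 → L
C(2): 2+21=23 → X
T(19): 19+21=40≡14 → O
V(21): 21+21=42≡16 → Q
F(5): 5+21=26≡0 → A
R(17): 17+21=38≡12 → M
W(22): 22+21=43≡17 → R
W(22): 22+21=43≡17 → R
I(8): 8+21=29≡3 → D
Q(16): 16+21=37≡11 → L

UPBLXOQAMRRDL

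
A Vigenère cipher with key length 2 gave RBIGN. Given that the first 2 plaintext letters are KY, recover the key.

Subtract each crib letter from the matching ciphertext letter (mod 26):
R(17)−K(10)=7 → H
B(1)−Y(24)=-23≡3 → D

HD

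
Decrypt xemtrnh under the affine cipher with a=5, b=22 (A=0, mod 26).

The inverse of 5 mod 26 is 21, since 5·21=105≡1. Apply D(y)=21·(y−22) mod 26:
x(23): 21·(23−22)=21 → v
e(4): 21·(4−22)=-378≡12 → m
m(12): 21·(12−22)=-210≡24 → y
t(19): 21·(19−22)=-63≡15 → p
r(17): 21·(17−22)=-105≡25 → z
n(13): 21·(13−22)=-189≡19 → t
h(7): 21·(7−22)=-315≡23 → x

vmypztx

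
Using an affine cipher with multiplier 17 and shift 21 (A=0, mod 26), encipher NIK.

IBJ

N(13): 17·13+21=242≡8 → I
I(8): 17·8+21=157≡1 → B
K(10): 17·10+21=191≡9 → J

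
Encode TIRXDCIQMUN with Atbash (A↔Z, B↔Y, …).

T(19) → G(6)
I(8) → R(17)
R(17) → I(8)
X(23) → C(2)
D(3) → W(22)
C(2) → X(23)
I(8) → R(17)
Q(16) → J(9)
M(12) → N(13)
U(20) → F(5)
N(13) → M(12)

GRICWXRJNFM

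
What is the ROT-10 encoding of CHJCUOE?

MRTMEYO

C(2): 2+10=12 → M
H(7): 7+10=17 → R
J(9): 9+10=19 → T
C(2): 2+10=12 → M
U(20): 20+10=30≡4 → E
O(14): 14+10=24 → Y
E(4): 4+10=14 → O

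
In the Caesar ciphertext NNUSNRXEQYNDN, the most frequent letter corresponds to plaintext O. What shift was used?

The most frequent ciphertext letter is N (appears 5 times).
N is position 13; O is position 14.
Shift = -1≡25.

25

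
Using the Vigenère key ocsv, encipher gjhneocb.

Repeat the key across the message: ocsvocsv
g(6)+o(14): 20 → u
j(9)+c(2): 11 → l
h(7)+s(18): 25 → z
n(13)+v(21): 34≡8 → i
e(4)+o(14): 18 → s
o(14)+c(2): 16 → q
c(2)+s(18): 20 → u
b(1)+v(21): 22 → w

ulzisquw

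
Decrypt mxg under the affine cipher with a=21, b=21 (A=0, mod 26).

hkd

The inverse of 21 mod 26 is 5, since 21·5=105≡1. Apply D(y)=5·(y−21) mod 26:
m(12): 5·(12−21)=-45≡7 → h
x(23): 5·(23−21)=10 → k
g(6): 5·(6−21)=-75≡3 → d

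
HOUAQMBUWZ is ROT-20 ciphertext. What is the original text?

H(7): 7−20=-13≡13 → N
O(14): 14−20=-6≡20 → U
U(20): 20−20=0 → A
A(0): 0−20=-20≡6 → G
Q(16): 16−20=-4≡22 → W
M(12): 12−20=-8≡18 → S
B(1): 1−20=-19≡7 → H
U(20): 20−20=0 → A
W(22): 22−20=2 → C
Z(25): 25−20=5 → F

NUAGWSHACF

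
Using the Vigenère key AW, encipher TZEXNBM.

TVETNXM

Repeat the key across the message: AWAWAWA
T(19)+A(0): 19 → T
Z(25)+W(22): 47≡21 → V
E(4)+A(0): 4 → E
X(23)+W(22): 45≡19 → T
N(13)+A(0): 13 → N
B(1)+W(22): 23 → X
M(12)+A(0): 12 → M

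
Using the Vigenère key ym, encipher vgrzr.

Repeat the key across the message: ymymy
v(21)+y(24): 45≡19 → t
g(6)+m(12): 18 → s
r(17)+y(24): 41≡15 → p
z(25)+m(12): 37≡11 → l
r(17)+y(24): 41≡15 → p

tsplp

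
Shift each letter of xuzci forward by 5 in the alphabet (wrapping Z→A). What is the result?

czehn

x(23): 23+5=28≡2 → c
u(20): 20+5=25 → z
z(25): 25+5=30≡4 → e
c(2): 2+5=7 → h
i(8): 8+5=13 → n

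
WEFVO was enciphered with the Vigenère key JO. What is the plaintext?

NQWHF

Repeat the key across the ciphertext: JOJOJ
W(22)−J(9): 13 → N
E(4)−O(14): -10≡16 → Q
F(5)−J(9): -4≡22 → W
V(21)−O(14): 7 → H
O(14)−J(9): 5 → F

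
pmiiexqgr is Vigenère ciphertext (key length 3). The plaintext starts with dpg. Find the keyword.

mxc

Subtract each crib letter from the matching ciphertext letter (mod 26):
p(15)−d(3)=12 → m
m(12)−p(15)=-3≡23 → x
i(8)−g(6)=2 → c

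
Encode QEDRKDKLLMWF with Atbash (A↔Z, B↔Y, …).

Q(16) → J(9)
E(4) → V(21)
D(3) → W(22)
R(17) → I(8)
K(10) → P(15)
D(3) → W(22)
K(10) → P(15)
L(11) → O(14)
L(11) → O(14)
M(12) → N(13)
W(22) → D(3)
F(5) → U(20)

JVWIPWPOONDU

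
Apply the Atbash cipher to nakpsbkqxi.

n(13) → m(12)
a(0) → z(25)
k(10) → p(15)
p(15) → k(10)
s(18) → h(7)
b(1) → y(24)
k(10) → p(15)
q(16) → j(9)
x(23) → c(2)
i(8) → r(17)

mzpkhypjcr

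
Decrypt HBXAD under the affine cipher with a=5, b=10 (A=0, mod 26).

PTNYJ

The inverse of 5 mod 26 is 21, since 5·21=105≡1. Apply D(y)=21·(y−10) mod 26:
H(7): 21·(7−10)=-63≡15 → P
B(1): 21·(1−10)=-189≡19 → T
X(23): 21·(23−10)=273≡13 → N
A(0): 21·(0−10)=-210≡24 → Y
D(3): 21·(3−10)=-147≡9 → J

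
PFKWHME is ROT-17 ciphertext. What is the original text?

P(15): 15−17=-2≡24 → Y
F(5): 5−17=-12≡14 → O
K(10): 10−17=-7≡19 → T
W(22): 22−17=5 → F
H(7): 7−17=-10≡16 → Q
M(12): 12−17=-5≡21 → V
E(4): 4−17=-13≡13 → N

YOTFQVN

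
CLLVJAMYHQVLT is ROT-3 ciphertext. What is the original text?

C(2): 2−3=-1≡25 → Z
L(11): 11−3=8 → I
L(11): 11−3=8 → I
V(21): 21−3=18 → S
J(9): 9−3=6 → G
A(0): 0−3=-3≡23 → X
M(12): 12−3=9 → J
Y(24): 24−3=21 → V
H(7): 7−3=4 → E
Q(16): 16−3=13 → N
V(21): 21−3=18 → S
L(11): 11−3=8 → I
T(19): 19−3=16 → Q

ZIISGXJVENSIQ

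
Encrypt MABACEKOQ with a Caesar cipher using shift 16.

CQRQSUAEG

M(12): 12+16=28≡2 → C
A(0): 0+16=16 → Q
B(1): 1+16=17 → R
A(0): 0+16=16 → Q
C(2): 2+16=18 → S
E(4): 4+16=20 → U
K(10): 10+16=26≡0 → A
O(14): 14+16=30≡4 → E
Q(16): 16+16=32≡6 → G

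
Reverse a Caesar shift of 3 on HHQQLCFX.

EENNIZCU

H(7): 7−3=4 → E
H(7): 7−3=4 → E
Q(16): 16−3=13 → N
Q(16): 16−3=13 → N
L(11): 11−3=8 → I
C(2): 2−3=-1≡25 → Z
F(5): 5−3=2 → C
X(23): 23−3=20 → U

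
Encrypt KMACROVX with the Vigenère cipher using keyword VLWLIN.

FXWNZBQI

Repeat the key across the message: VLWLINVL
K(10)+V(21): 31≡5 → F
M(12)+L(11): 23 → X
A(0)+W(22): 22 → W
C(2)+L(11): 13 → N
R(17)+I(8): 25 → Z
O(14)+N(13): 27≡1 → B
V(21)+V(21): 42≡16 → Q
X(23)+L(11): 34≡8 → I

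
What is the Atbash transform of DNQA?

WMJZ

D(3) → W(22)
N(13) → M(12)
Q(16) → J(9)
A(0) → Z(25)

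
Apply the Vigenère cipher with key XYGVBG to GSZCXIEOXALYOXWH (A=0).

Repeat the key across the message: XYGVBGXYGVBGXYGV
G(6)+X(23): 29≡3 → D
S(18)+Y(24): 42≡16 → Q
Z(25)+G(6): 31≡5 → F
C(2)+V(21): 23 → X
X(23)+B(1): 24 → Y
I(8)+G(6): 14 → O
E(4)+X(23): 27≡1 → B
O(14)+Y(24): 38≡12 → M
X(23)+G(6): 29≡3 → D
A(0)+V(21): 21 → V
L(11)+B(1): 12 → M
Y(24)+G(6): 30≡4 → E
O(14)+X(23): 37≡11 → L
X(23)+Y(24): 47≡21 → V
W(22)+G(6): 28≡2 → C
H(7)+V(21): 28≡2 → C

DQFXYOBMDVMELVCC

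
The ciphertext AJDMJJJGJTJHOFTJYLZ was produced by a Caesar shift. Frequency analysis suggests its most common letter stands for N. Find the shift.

22

The most frequent ciphertext letter is J (appears 7 times).
J is position 9; N is position 13.
Shift = -4≡22.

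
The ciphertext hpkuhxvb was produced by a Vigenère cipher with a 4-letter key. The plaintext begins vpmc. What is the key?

mays

Subtract each crib letter from the matching ciphertext letter (mod 26):
h(7)−v(21)=-14≡12 → m
p(15)−p(15)=0 → a
k(10)−m(12)=-2≡24 → y
u(20)−c(2)=18 → s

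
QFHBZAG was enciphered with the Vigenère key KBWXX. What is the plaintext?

GELECQF

Repeat the key across the ciphertext: KBWXXKB
Q(16)−K(10): 6 → G
F(5)−B(1): 4 → E
H(7)−W(22): -15≡11 → L
B(1)−X(23): -22≡4 → E
Z(25)−X(23): 2 → C
A(0)−K(10): -10≡16 → Q
G(6)−B(1): 5 → F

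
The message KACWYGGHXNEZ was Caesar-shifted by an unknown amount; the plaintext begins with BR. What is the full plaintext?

BRTNPXXYOEVQ

From the crib: K(10)−B(1)=9, so the shift is 9.
Subtract 9 from each ciphertext letter:
K(10): 10−9=1 → B
A(0): 0−9=-9≡17 → R
C(2): 2−9=-7≡19 → T
W(22): 22−9=13 → N
Y(24): 24−9=15 → P
G(6): 6−9=-3≡23 → X
G(6): 6−9=-3≡23 → X
H(7): 7−9=-2≡24 → Y
X(23): 23−9=14 → O
N(13): 13−9=4 → E
E(4): 4−9=-5≡21 → V
Z(25): 25−9=16 → Q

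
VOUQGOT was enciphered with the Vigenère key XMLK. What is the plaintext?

YCJGJCI

Repeat the key across the ciphertext: XMLKXML
V(21)−X(23): -2≡24 → Y
O(14)−M(12): 2 → C
U(20)−L(11): 9 → J
Q(16)−K(10): 6 → G
G(6)−X(23): -17≡9 → J
O(14)−M(12): 2 → C
T(19)−L(11): 8 → I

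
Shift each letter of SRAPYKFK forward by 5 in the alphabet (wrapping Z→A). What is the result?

XWFUDPKP

S(18): 18+5=23 → X
R(17): 17+5=22 → W
A(0): 0+5=5 → F
P(15): 15+5=20 → U
Y(24): 24+5=29≡3 → D
K(10): 10+5=15 → P
F(5): 5+5=10 → K
K(10): 10+5=15 → P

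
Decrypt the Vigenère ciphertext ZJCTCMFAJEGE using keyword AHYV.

Repeat the key across the ciphertext: AHYVAHYVAHYV
Z(25)−A(0): 25 → Z
J(9)−H(7): 2 → C
C(2)−Y(24): -22≡4 → E
T(19)−V(21): -2≡24 → Y
C(2)−A(0): 2 → C
M(12)−H(7): 5 → F
F(5)−Y(24): -19≡7 → H
A(0)−V(21): -21≡5 → F
J(9)−A(0): 9 → J
E(4)−H(7): -3≡23 → X
G(6)−Y(24): -18≡8 → I
E(4)−V(21): -17≡9 → J

ZCEYCFHFJXIJ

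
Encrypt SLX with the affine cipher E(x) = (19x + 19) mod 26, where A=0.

XUO

S(18): 19·18+19=361≡23 → X
L(11): 19·11+19=228≡20 → U
X(23): 19·23+19=456≡14 → O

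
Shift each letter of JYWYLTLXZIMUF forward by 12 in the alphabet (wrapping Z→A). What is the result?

VKIKXFXJLUYGR

J(9): 9+12=21 → V
Y(24): 24+12=36≡10 → K
W(22): 22+12=34≡8 → I
Y(24): 24+12=36≡10 → K
L(11): 11+12=23 → X
T(19): 19+12=31≡5 → F
L(11): 11+12=23 → X
X(23): 23+12=35≡9 → J
Z(25): 25+12=37≡11 → L
I(8): 8+12=20 → U
M(12): 12+12=24 → Y
U(20): 20+12=32≡6 → G
F(5): 5+12=17 → R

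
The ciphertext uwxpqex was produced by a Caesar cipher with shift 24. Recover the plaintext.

wyzrsgz

u(20): 20−24=-4≡22 → w
w(22): 22−24=-2≡24 → y
x(23): 23−24=-1≡25 → z
p(15): 15−24=-9≡17 → r
q(16): 16−24=-8≡18 → s
e(4): 4−24=-20≡6 → g
x(23): 23−24=-1≡25 → z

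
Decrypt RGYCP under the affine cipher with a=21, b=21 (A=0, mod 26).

GDPJW

The inverse of 21 mod 26 is 5, since 21·5=105≡1. Apply D(y)=5·(y−21) mod 26:
R(17): 5·(17−21)=-20≡6 → G
G(6): 5·(6−21)=-75≡3 → D
Y(24): 5·(24−21)=15 → P
C(2): 5·(2−21)=-95≡9 → J
P(15): 5·(15−21)=-30≡22 → W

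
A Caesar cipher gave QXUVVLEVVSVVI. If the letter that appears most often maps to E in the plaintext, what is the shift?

The most frequent ciphertext letter is V (appears 6 times).
V is position 21; E is position 4.
Shift = 17.

17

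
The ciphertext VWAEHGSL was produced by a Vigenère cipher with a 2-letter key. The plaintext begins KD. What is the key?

Subtract each crib letter from the matching ciphertext letter (mod 26):
V(21)−K(10)=11 → L
W(22)−D(3)=19 → T

LT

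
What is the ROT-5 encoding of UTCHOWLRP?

ZYHMTBQWU

U(20): 20+5=25 → Z
T(19): 19+5=24 → Y
C(2): 2+5=7 → H
H(7): 7+5=12 → M
O(14): 14+5=19 → T
W(22): 22+5=27≡1 → B
L(11): 11+5=16 → Q
R(17): 17+5=22 → W
P(15): 15+5=20 → U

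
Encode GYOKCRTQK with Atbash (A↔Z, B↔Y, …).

TBLPXIGJP

G(6) → T(19)
Y(24) → B(1)
O(14) → L(11)
K(10) → P(15)
C(2) → X(23)
R(17) → I(8)
T(19) → G(6)
Q(16) → J(9)
K(10) → P(15)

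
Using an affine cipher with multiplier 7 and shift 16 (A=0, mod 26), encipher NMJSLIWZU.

N(13): 7·13+16=107≡3 → D
M(12): 7·12+16=100≡22 → W
J(9): 7·9+16=79≡1 → B
S(18): 7·18+16=142≡12 → M
L(11): 7·11+16=93≡15 → P
I(8): 7·8+16=72≡20 → U
W(22): 7·22+16=170≡14 → O
Z(25): 7·25+16=191≡9 → J
U(20): 7·20+16=156≡0 → A

DWBMPUOJA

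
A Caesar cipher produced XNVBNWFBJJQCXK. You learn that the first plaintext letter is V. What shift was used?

From the crib: X(23)−V(21)=2, so the shift is 2.

2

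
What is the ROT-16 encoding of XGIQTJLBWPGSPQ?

NWYGJZBRMFWIFG

X(23): 23+16=39≡13 → N
G(6): 6+16=22 → W
I(8): 8+16=24 → Y
Q(16): 16+16=32≡6 → G
T(19): 19+16=35≡9 → J
J(9): 9+16=25 → Z
L(11): 11+16=27≡1 → B
B(1): 1+16=17 → R
W(22): 22+16=38≡12 → M
P(15): 15+16=31≡5 → F
G(6): 6+16=22 → W
S(18): 18+16=34≡8 → I
P(15): 15+16=31≡5 → F
Q(16): 16+16=32≡6 → G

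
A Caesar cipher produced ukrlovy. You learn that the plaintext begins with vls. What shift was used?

25

From the crib: u(20)−v(21)=-1≡25, so the shift is 25.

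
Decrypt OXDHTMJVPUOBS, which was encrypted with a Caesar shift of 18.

WFLPBURDXCWJA

O(14): 14−18=-4≡22 → W
X(23): 23−18=5 → F
D(3): 3−18=-15≡11 → L
H(7): 7−18=-11≡15 → P
T(19): 19−18=1 → B
M(12): 12−18=-6≡20 → U
J(9): 9−18=-9≡17 → R
V(21): 21−18=3 → D
P(15): 15−18=-3≡23 → X
U(20): 20−18=2 → C
O(14): 14−18=-4≡22 → W
B(1): 1−18=-17≡9 → J
S(18): 18−18=0 → A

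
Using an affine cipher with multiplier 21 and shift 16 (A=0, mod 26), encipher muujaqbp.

iuuxqolt

m(12): 21·12+16=268≡8 → i
u(20): 21·20+16=436≡20 → u
u(20): 21·20+16=436≡20 → u
j(9): 21·9+16=205≡23 → x
a(0): 21·0+16=16 → q
q(16): 21·16+16=352≡14 → o
b(1): 21·1+16=37≡11 → l
p(15): 21·15+16=331≡19 → t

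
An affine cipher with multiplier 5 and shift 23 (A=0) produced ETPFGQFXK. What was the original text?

The inverse of 5 mod 26 is 21, since 5·21=105≡1. Apply D(y)=21·(y−23) mod 26:
E(4): 21·(4−23)=-399≡17 → R
T(19): 21·(19−23)=-84≡20 → U
P(15): 21·(15−23)=-168≡14 → O
F(5): 21·(5−23)=-378≡12 → M
G(6): 21·(6−23)=-357≡7 → H
Q(16): 21·(16−23)=-147≡9 → J
F(5): 21·(5−23)=-378≡12 → M
X(23): 21·(23−23)=0 → A
K(10): 21·(10−23)=-273≡13 → N

RUOMHJMAN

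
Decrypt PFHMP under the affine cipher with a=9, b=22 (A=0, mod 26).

The inverse of 9 mod 26 is 3, since 9·3=27≡1. Apply D(y)=3·(y−22) mod 26:
P(15): 3·(15−22)=-21≡5 → F
F(5): 3·(5−22)=-51≡1 → B
H(7): 3·(7−22)=-45≡7 → H
M(12): 3·(12−22)=-30≡22 → W
P(15): 3·(15−22)=-21≡5 → F

FBHWF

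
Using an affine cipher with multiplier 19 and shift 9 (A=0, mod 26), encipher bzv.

b(1): 19·1+9=28≡2 → c
z(25): 19·25+9=484≡16 → q
v(21): 19·21+9=408≡18 → s

cqs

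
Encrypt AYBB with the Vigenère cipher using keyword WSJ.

WQKX

Repeat the key across the message: WSJW
A(0)+W(22): 22 → W
Y(24)+S(18): 42≡16 → Q
B(1)+J(9): 10 → K
B(1)+W(22): 23 → X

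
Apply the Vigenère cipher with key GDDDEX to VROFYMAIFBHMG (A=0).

Repeat the key across the message: GDDDEXGDDDEXG
V(21)+G(6): 27≡1 → B
R(17)+D(3): 20 → U
O(14)+D(3): 17 → R
F(5)+D(3): 8 → I
Y(24)+E(4): 28≡2 → C
M(12)+X(23): 35≡9 → J
A(0)+G(6): 6 → G
I(8)+D(3): 11 → L
F(5)+D(3): 8 → I
B(1)+D(3): 4 → E
H(7)+E(4): 11 → L
M(12)+X(23): 35≡9 → J
G(6)+G(6): 12 → M

BURICJGLIELJM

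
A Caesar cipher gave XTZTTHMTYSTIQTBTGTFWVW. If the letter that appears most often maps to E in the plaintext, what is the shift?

15

The most frequent ciphertext letter is T (appears 8 times).
T is position 19; E is position 4.
Shift = 15.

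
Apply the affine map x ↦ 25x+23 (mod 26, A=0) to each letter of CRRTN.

C(2): 25·2+23=73≡21 → V
R(17): 25·17+23=448≡6 → G
R(17): 25·17+23=448≡6 → G
T(19): 25·19+23=498≡4 → E
N(13): 25·13+23=348≡10 → K

VGGEK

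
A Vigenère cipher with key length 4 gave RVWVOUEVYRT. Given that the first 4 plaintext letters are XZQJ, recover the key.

UWGM

Subtract each crib letter from the matching ciphertext letter (mod 26):
R(17)−X(23)=-6≡20 → U
V(21)−Z(25)=-4≡22 → W
W(22)−Q(16)=6 → G
V(21)−J(9)=12 → M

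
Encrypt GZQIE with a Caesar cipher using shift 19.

G(6): 6+19=25 → Z
Z(25): 25+19=44≡18 → S
Q(16): 16+19=35≡9 → J
I(8): 8+19=27≡1 → B
E(4): 4+19=23 → X

ZSJBX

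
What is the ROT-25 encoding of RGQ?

R(17): 17+25=42≡16 → Q
G(6): 6+25=31≡5 → F
Q(16): 16+25=41≡15 → P

QFP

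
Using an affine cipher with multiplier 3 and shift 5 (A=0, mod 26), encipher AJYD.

FGZO

A(0): 3·0+5=5 → F
J(9): 3·9+5=32≡6 → G
Y(24): 3·24+5=77≡25 → Z
D(3): 3·3+5=14 → O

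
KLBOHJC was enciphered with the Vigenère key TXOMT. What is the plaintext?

Repeat the key across the ciphertext: TXOMTTX
K(10)−T(19): -9≡17 → R
L(11)−X(23): -12≡14 → O
B(1)−O(14): -13≡13 → N
O(14)−M(12): 2 → C
H(7)−T(19): -12≡14 → O
J(9)−T(19): -10≡16 → Q
C(2)−X(23): -21≡5 → F

RONCOQF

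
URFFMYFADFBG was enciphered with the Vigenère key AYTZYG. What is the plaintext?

UTMGOSFCKGDA

Repeat the key across the ciphertext: AYTZYGAYTZYG
U(20)−A(0): 20 → U
R(17)−Y(24): -7≡19 → T
F(5)−T(19): -14≡12 → M
F(5)−Z(25): -20≡6 → G
M(12)−Y(24): -12≡14 → O
Y(24)−G(6): 18 → S
F(5)−A(0): 5 → F
A(0)−Y(24): -24≡2 → C
D(3)−T(19): -16≡10 → K
F(5)−Z(25): -20≡6 → G
B(1)−Y(24): -23≡3 → D
G(6)−G(6): 0 → A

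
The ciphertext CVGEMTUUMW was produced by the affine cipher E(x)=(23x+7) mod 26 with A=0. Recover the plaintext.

The inverse of 23 mod 26 is 17, since 23·17=391≡1. Apply D(y)=17·(y−7) mod 26:
C(2): 17·(2−7)=-85≡19 → T
V(21): 17·(21−7)=238≡4 → E
G(6): 17·(6−7)=-17≡9 → J
E(4): 17·(4−7)=-51≡1 → B
M(12): 17·(12−7)=85≡7 → H
T(19): 17·(19−7)=204≡22 → W
U(20): 17·(20−7)=221≡13 → N
U(20): 17·(20−7)=221≡13 → N
M(12): 17·(12−7)=85≡7 → H
W(22): 17·(22−7)=255≡21 → V

TEJBHWNNHV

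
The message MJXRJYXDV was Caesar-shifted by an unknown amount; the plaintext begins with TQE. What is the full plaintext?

From the crib: M(12)−T(19)=-7≡19, so the shift is 19.
Subtract 19 from each ciphertext letter:
M(12): 12−19=-7≡19 → T
J(9): 9−19=-10≡16 → Q
X(23): 23−19=4 → E
R(17): 17−19=-2≡24 → Y
J(9): 9−19=-10≡16 → Q
Y(24): 24−19=5 → F
X(23): 23−19=4 → E
D(3): 3−19=-16≡10 → K
V(21): 21−19=2 → C

TQEYQFEKC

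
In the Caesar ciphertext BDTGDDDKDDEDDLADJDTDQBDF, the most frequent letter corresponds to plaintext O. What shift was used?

15

The most frequent ciphertext letter is D (appears 12 times).
D is position 3; O is position 14.
Shift = -11≡15.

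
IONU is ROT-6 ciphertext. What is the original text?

I(8): 8−6=2 → C
O(14): 14−6=8 → I
N(13): 13−6=7 → H
U(20): 20−6=14 → O

CIHO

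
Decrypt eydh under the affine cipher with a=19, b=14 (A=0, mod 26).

ugjb

The inverse of 19 mod 26 is 11, since 19·11=209≡1. Apply D(y)=11·(y−14) mod 26:
e(4): 11·(4−14)=-110≡20 → u
y(24): 11·(24−14)=110≡6 → g
d(3): 11·(3−14)=-121≡9 → j
h(7): 11·(7−14)=-77≡1 → b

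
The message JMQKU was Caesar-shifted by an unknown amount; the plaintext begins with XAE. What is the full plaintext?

From the crib: J(9)−X(23)=-14≡12, so the shift is 12.
Subtract 12 from each ciphertext letter:
J(9): 9−12=-3≡23 → X
M(12): 12−12=0 → A
Q(16): 16−12=4 → E
K(10): 10−12=-2≡24 → Y
U(20): 20−12=8 → I

XAEYI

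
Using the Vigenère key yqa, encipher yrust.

Repeat the key across the message: yqayq
y(24)+y(24): 48≡22 → w
r(17)+q(16): 33≡7 → h
u(20)+a(0): 20 → u
s(18)+y(24): 42≡16 → q
t(19)+q(16): 35≡9 → j

whuqj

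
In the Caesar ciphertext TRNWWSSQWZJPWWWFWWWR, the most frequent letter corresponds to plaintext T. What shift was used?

The most frequent ciphertext letter is W (appears 9 times).
W is position 22; T is position 19.
Shift = 3.

3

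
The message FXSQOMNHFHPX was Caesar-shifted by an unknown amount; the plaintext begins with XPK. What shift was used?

8

From the crib: F(5)−X(23)=-18≡8, so the shift is 8.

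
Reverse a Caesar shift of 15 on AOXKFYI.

A(0): 0−15=-15≡11 → L
O(14): 14−15=-1≡25 → Z
X(23): 23−15=8 → I
K(10): 10−15=-5≡21 → V
F(5): 5−15=-10≡16 → Q
Y(24): 24−15=9 → J
I(8): 8−15=-7≡19 → T

LZIVQJT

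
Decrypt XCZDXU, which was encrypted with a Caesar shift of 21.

X(23): 23−21=2 → C
C(2): 2−21=-19≡7 → H
Z(25): 25−21=4 → E
D(3): 3−21=-18≡8 → I
X(23): 23−21=2 → C
U(20): 20−21=-1≡25 → Z

CHEICZ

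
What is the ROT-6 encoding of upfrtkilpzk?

avlxzqorvfq

u(20): 20+6=26≡0 → a
p(15): 15+6=21 → v
f(5): 5+6=11 → l
r(17): 17+6=23 → x
t(19): 19+6=25 → z
k(10): 10+6=16 → q
i(8): 8+6=14 → o
l(11): 11+6=17 → r
p(15): 15+6=21 → v
z(25): 25+6=31≡5 → f
k(10): 10+6=16 → q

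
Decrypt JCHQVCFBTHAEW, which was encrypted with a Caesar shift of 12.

XQVEJQTPHVOSK

J(9): 9−12=-3≡23 → X
C(2): 2−12=-10≡16 → Q
H(7): 7−12=-5≡21 → V
Q(16): 16−12=4 → E
V(21): 21−12=9 → J
C(2): 2−12=-10≡16 → Q
F(5): 5−12=-7≡19 → T
B(1): 1−12=-11≡15 → P
T(19): 19−12=7 → H
H(7): 7−12=-5≡21 → V
A(0): 0−12=-12≡14 → O
E(4): 4−12=-8≡18 → S
W(22): 22−12=10 → K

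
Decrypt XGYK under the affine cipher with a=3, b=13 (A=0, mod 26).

MPVZ

The inverse of 3 mod 26 is 9, since 3·9=27≡1. Apply D(y)=9·(y−13) mod 26:
X(23): 9·(23−13)=90≡12 → M
G(6): 9·(6−13)=-63≡15 → P
Y(24): 9·(24−13)=99≡21 → V
K(10): 9·(10−13)=-27≡25 → Z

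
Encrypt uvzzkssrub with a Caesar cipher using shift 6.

u(20): 20+6=26≡0 → a
v(21): 21+6=27≡1 → b
z(25): 25+6=31≡5 → f
z(25): 25+6=31≡5 → f
k(10): 10+6=16 → q
s(18): 18+6=24 → y
s(18): 18+6=24 → y
r(17): 17+6=23 → x
u(20): 20+6=26≡0 → a
b(1): 1+6=7 → h

abffqyyxah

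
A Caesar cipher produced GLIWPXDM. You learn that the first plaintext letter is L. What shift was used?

From the crib: G(6)−L(11)=-5≡21, so the shift is 21.

21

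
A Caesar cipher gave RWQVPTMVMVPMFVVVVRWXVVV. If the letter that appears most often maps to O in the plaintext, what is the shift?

7

The most frequent ciphertext letter is V (appears 10 times).
V is position 21; O is position 14.
Shift = 7.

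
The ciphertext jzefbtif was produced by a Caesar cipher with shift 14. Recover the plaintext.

vlqrnfur

j(9): 9−14=-5≡21 → v
z(25): 25−14=11 → l
e(4): 4−14=-10≡16 → q
f(5): 5−14=-9≡17 → r
b(1): 1−14=-13≡13 → n
t(19): 19−14=5 → f
i(8): 8−14=-6≡20 → u
f(5): 5−14=-9≡17 → r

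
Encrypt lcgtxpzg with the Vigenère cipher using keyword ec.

pekvbrdi

Repeat the key across the message: ecececec
l(11)+e(4): 15 → p
c(2)+c(2): 4 → e
g(6)+e(4): 10 → k
t(19)+c(2): 21 → v
x(23)+e(4): 27≡1 → b
p(15)+c(2): 17 → r
z(25)+e(4): 29≡3 → d
g(6)+c(2): 8 → i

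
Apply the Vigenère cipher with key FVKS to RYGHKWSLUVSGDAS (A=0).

WTQZPRCDZQCYIVC

Repeat the key across the message: FVKSFVKSFVKSFVK
R(17)+F(5): 22 → W
Y(24)+V(21): 45≡19 → T
G(6)+K(10): 16 → Q
H(7)+S(18): 25 → Z
K(10)+F(5): 15 → P
W(22)+V(21): 43≡17 → R
S(18)+K(10): 28≡2 → C
L(11)+S(18): 29≡3 → D
U(20)+F(5): 25 → Z
V(21)+V(21): 42≡16 → Q
S(18)+K(10): 28≡2 → C
G(6)+S(18): 24 → Y
D(3)+F(5): 8 → I
A(0)+V(21): 21 → V
S(18)+K(10): 28≡2 → C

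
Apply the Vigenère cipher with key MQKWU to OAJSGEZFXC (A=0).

AQTOAQPPTW

Repeat the key across the message: MQKWUMQKWU
O(14)+M(12): 26≡0 → A
A(0)+Q(16): 16 → Q
J(9)+K(10): 19 → T
S(18)+W(22): 40≡14 → O
G(6)+U(20): 26≡0 → A
E(4)+M(12): 16 → Q
Z(25)+Q(16): 41≡15 → P
F(5)+K(10): 15 → P
X(23)+W(22): 45≡19 → T
C(2)+U(20): 22 → W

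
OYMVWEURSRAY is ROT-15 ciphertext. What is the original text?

O(14): 14−15=-1≡25 → Z
Y(24): 24−15=9 → J
M(12): 12−15=-3≡23 → X
V(21): 21−15=6 → G
W(22): 22−15=7 → H
E(4): 4−15=-11≡15 → P
U(20): 20−15=5 → F
R(17): 17−15=2 → C
S(18): 18−15=3 → D
R(17): 17−15=2 → C
A(0): 0−15=-15≡11 → L
Y(24): 24−15=9 → J

ZJXGHPFCDCLJ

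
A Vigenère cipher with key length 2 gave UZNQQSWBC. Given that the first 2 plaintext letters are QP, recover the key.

Subtract each crib letter from the matching ciphertext letter (mod 26):
U(20)−Q(16)=4 → E
Z(25)−P(15)=10 → K

EK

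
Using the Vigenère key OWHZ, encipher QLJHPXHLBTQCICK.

EHQGDTOKPPXBWYR

Repeat the key across the message: OWHZOWHZOWHZOWH
Q(16)+O(14): 30≡4 → E
L(11)+W(22): 33≡7 → H
J(9)+H(7): 16 → Q
H(7)+Z(25): 32≡6 → G
P(15)+O(14): 29≡3 → D
X(23)+W(22): 45≡19 → T
H(7)+H(7): 14 → O
L(11)+Z(25): 36≡10 → K
B(1)+O(14): 15 → P
T(19)+W(22): 41≡15 → P
Q(16)+H(7): 23 → X
C(2)+Z(25): 27≡1 → B
I(8)+O(14): 22 → W
C(2)+W(22): 24 → Y
K(10)+H(7): 17 → R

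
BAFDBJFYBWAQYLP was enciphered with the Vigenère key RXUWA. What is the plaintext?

Repeat the key across the ciphertext: RXUWARXUWARXUWA
B(1)−R(17): -16≡10 → K
A(0)−X(23): -23≡3 → D
F(5)−U(20): -15≡11 → L
D(3)−W(22): -19≡7 → H
B(1)−A(0): 1 → B
J(9)−R(17): -8≡18 → S
F(5)−X(23): -18≡8 → I
Y(24)−U(20): 4 → E
B(1)−W(22): -21≡5 → F
W(22)−A(0): 22 → W
A(0)−R(17): -17≡9 → J
Q(16)−X(23): -7≡19 → T
Y(24)−U(20): 4 → E
L(11)−W(22): -11≡15 → P
P(15)−A(0): 15 → P

KDLHBSIEFWJTEPP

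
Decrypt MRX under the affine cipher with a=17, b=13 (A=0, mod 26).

The inverse of 17 mod 26 is 23, since 17·23=391≡1. Apply D(y)=23·(y−13) mod 26:
M(12): 23·(12−13)=-23≡3 → D
R(17): 23·(17−13)=92≡14 → O
X(23): 23·(23−13)=230≡22 → W

DOW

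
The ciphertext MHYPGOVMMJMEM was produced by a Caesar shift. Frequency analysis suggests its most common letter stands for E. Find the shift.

The most frequent ciphertext letter is M (appears 5 times).
M is position 12; E is position 4.
Shift = 8.

8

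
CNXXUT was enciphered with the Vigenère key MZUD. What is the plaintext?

Repeat the key across the ciphertext: MZUDMZ
C(2)−M(12): -10≡16 → Q
N(13)−Z(25): -12≡14 → O
X(23)−U(20): 3 → D
X(23)−D(3): 20 → U
U(20)−M(12): 8 → I
T(19)−Z(25): -6≡20 → U

QODUIU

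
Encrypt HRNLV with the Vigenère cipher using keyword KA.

RRXLF

Repeat the key across the message: KAKAK
H(7)+K(10): 17 → R
R(17)+A(0): 17 → R
N(13)+K(10): 23 → X
L(11)+A(0): 11 → L
V(21)+K(10): 31≡5 → F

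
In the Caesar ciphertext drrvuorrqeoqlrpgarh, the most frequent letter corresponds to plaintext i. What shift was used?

9

The most frequent ciphertext letter is r (appears 6 times).
r is position 17; i is position 8.
Shift = 9.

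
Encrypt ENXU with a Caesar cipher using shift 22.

E(4): 4+22=26≡0 → A
N(13): 13+22=35≡9 → J
X(23): 23+22=45≡19 → T
U(20): 20+22=42≡16 → Q

AJTQ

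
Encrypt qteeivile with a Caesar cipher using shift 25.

q(16): 16+25=41≡15 → p
t(19): 19+25=44≡18 → s
e(4): 4+25=29≡3 → d
e(4): 4+25=29≡3 → d
i(8): 8+25=33≡7 → h
v(21): 21+25=46≡20 → u
i(8): 8+25=33≡7 → h
l(11): 11+25=36≡10 → k
e(4): 4+25=29≡3 → d

psddhuhkd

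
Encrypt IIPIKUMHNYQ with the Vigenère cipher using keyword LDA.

Repeat the key across the message: LDALDALDALD
I(8)+L(11): 19 → T
I(8)+D(3): 11 → L
P(15)+A(0): 15 → P
I(8)+L(11): 19 → T
K(10)+D(3): 13 → N
U(20)+A(0): 20 → U
M(12)+L(11): 23 → X
H(7)+D(3): 10 → K
N(13)+A(0): 13 → N
Y(24)+L(11): 35≡9 → J
Q(16)+D(3): 19 → T

TLPTNUXKNJT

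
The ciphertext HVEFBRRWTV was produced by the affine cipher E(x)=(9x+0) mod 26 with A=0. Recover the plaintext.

The inverse of 9 mod 26 is 3, since 9·3=27≡1. Apply D(y)=3·(y−0) mod 26:
H(7): 3·(7−0)=21 → V
V(21): 3·(21−0)=63≡11 → L
E(4): 3·(4−0)=12 → M
F(5): 3·(5−0)=15 → P
B(1): 3·(1−0)=3 → D
R(17): 3·(17−0)=51≡25 → Z
R(17): 3·(17−0)=51≡25 → Z
W(22): 3·(22−0)=66≡14 → O
T(19): 3·(19−0)=57≡5 → F
V(21): 3·(21−0)=63≡11 → L

VLMPDZZOFL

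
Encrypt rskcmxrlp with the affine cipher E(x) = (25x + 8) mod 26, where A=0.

rqygwlrxt

r(17): 25·17+8=433≡17 → r
s(18): 25·18+8=458≡16 → q
k(10): 25·10+8=258≡24 → y
c(2): 25·2+8=58≡6 → g
m(12): 25·12+8=308≡22 → w
x(23): 25·23+8=583≡11 → l
r(17): 25·17+8=433≡17 → r
l(11): 25·11+8=283≡23 → x
p(15): 25·15+8=383≡19 → t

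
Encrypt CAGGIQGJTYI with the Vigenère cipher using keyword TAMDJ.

Repeat the key across the message: TAMDJTAMDJT
C(2)+T(19): 21 → V
A(0)+A(0): 0 → A
G(6)+M(12): 18 → S
G(6)+D(3): 9 → J
I(8)+J(9): 17 → R
Q(16)+T(19): 35≡9 → J
G(6)+A(0): 6 → G
J(9)+M(12): 21 → V
T(19)+D(3): 22 → W
Y(24)+J(9): 33≡7 → H
I(8)+T(19): 27≡1 → B

VASJRJGVWHB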